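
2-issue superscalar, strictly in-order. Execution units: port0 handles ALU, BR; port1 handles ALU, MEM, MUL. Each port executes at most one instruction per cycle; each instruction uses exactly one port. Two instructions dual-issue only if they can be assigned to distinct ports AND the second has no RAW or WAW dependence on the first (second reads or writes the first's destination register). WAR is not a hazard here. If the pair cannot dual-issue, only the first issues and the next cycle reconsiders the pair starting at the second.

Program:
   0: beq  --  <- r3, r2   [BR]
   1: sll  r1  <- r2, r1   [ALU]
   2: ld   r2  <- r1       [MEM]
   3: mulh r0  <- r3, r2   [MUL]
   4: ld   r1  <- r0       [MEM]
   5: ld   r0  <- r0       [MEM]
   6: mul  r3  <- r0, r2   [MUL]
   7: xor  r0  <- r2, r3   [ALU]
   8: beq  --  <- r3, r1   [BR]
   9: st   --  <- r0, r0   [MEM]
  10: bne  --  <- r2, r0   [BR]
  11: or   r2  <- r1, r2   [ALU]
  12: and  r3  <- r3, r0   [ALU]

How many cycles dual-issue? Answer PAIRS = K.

0. beq/sll @i0,i1  | 2-wide
1. ld @i2  | no-port MEM/MUL
2. mulh @i3  | no-port MUL/MEM
3. ld @i4  | no-port MEM/MEM
4. ld @i5  | no-port MEM/MUL
5. mul @i6  | RAW r3
6. xor/beq @i7,i8  | 2-wide
7. st/bne @i9,i10  | 2-wide
8. or/and @i11,i12  | 2-wide

PAIRS = 4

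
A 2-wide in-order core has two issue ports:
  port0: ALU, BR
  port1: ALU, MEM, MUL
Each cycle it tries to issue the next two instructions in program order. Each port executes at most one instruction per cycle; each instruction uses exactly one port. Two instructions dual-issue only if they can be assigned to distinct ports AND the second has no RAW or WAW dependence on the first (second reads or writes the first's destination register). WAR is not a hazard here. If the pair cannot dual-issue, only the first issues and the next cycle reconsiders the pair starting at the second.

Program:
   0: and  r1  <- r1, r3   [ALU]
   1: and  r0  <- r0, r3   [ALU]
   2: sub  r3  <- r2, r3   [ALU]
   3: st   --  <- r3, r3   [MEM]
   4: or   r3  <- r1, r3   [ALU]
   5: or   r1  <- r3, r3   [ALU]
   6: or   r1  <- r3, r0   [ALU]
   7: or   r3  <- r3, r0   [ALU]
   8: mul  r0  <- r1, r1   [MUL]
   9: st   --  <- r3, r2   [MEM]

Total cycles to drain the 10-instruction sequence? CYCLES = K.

[0] i0&i1  and.ALU and.ALU  -- 2-wide
[1] i2  sub.ALU  -- RAW r3
[2] i3&i4  st.MEM or.ALU  -- 2-wide
[3] i5  or.ALU  -- WAW r1
[4] i6&i7  or.ALU or.ALU  -- 2-wide
[5] i8  mul.MUL  -- no-port MUL/MEM
[6] i9  st.MEM  -- tail

CYCLES = 7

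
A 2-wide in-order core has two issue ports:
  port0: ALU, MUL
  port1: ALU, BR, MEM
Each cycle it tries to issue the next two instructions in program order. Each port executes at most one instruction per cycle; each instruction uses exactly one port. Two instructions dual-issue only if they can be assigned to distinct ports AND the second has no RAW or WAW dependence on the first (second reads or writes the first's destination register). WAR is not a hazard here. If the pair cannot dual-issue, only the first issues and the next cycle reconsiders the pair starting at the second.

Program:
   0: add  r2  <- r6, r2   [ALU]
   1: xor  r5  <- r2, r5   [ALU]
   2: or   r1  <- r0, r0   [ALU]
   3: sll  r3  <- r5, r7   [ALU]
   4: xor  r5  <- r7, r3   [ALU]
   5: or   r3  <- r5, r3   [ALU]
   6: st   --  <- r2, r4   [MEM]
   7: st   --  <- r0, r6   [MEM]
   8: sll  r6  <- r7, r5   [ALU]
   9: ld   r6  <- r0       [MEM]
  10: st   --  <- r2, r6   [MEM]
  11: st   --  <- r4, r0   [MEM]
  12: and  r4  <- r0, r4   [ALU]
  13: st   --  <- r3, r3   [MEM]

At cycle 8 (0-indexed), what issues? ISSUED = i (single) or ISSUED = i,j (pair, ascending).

ISSUED = 11,12

t=0 i0:add.ALU ; RAW r2
t=1 i1/i2:xor.ALU or.ALU ; pair
t=2 i3:sll.ALU ; RAW r3
t=3 i4:xor.ALU ; RAW r5
t=4 i5/i6:or.ALU st.MEM ; pair
t=5 i7/i8:st.MEM sll.ALU ; pair
t=6 i9:ld.MEM ; no-port MEM/MEM
t=7 i10:st.MEM ; no-port MEM/MEM
t=8 i11/i12:st.MEM and.ALU ; pair
t=9 i13:st.MEM ; tail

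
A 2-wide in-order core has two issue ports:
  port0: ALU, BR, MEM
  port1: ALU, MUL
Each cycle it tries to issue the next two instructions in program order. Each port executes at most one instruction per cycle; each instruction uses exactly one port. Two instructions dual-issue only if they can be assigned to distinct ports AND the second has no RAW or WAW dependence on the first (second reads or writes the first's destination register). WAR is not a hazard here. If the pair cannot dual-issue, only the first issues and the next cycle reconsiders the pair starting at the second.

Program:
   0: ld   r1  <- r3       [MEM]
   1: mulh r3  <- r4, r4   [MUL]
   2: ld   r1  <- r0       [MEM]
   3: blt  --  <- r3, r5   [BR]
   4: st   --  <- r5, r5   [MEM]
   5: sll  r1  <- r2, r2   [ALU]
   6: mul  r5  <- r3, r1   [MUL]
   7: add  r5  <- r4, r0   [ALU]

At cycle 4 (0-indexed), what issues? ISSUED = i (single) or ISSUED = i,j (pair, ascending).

ISSUED = 6

t=0 i0/i1:ld.MEM+mulh.MUL ; dual
t=1 i2:ld.MEM ; no-port MEM/BR
t=2 i3:blt.BR ; no-port BR/MEM
t=3 i4/i5:st.MEM+sll.ALU ; dual
t=4 i6:mul.MUL ; WAW r5
t=5 i7:add.ALU ; tail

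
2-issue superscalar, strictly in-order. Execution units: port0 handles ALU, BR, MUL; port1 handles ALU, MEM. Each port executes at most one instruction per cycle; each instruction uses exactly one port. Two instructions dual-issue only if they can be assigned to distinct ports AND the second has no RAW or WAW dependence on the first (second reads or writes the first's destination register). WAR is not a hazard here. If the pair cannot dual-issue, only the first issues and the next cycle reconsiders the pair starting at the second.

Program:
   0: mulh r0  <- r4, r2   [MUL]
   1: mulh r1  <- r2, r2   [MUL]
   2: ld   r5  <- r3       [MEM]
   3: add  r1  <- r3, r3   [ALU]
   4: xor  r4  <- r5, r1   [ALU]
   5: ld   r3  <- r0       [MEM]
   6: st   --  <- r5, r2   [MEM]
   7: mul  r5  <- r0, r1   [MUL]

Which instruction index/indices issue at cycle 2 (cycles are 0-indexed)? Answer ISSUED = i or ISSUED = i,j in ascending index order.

#0 head=0: mulh i0 no-port MUL/MUL
#1 head=1: mulh+ld i1+i2 dual
#2 head=3: add i3 RAW r1
#3 head=4: xor+ld i4+i5 dual
#4 head=6: st+mul i6+i7 dual

ISSUED = 3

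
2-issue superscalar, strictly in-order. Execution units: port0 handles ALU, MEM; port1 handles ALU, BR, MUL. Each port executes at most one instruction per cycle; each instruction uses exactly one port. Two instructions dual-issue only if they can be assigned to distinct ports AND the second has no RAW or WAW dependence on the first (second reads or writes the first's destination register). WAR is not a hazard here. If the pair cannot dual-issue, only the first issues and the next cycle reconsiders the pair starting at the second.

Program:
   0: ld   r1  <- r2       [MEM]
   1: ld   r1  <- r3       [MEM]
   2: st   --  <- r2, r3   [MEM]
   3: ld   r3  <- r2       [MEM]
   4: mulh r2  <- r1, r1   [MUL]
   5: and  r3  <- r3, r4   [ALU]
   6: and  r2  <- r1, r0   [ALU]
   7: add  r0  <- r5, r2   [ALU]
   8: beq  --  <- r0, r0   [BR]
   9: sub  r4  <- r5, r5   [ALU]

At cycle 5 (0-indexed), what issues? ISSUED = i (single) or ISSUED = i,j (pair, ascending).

ISSUED = 7

t=0 i0:ld.MEM ; no-port MEM/MEM
t=1 i1:ld.MEM ; no-port MEM/MEM
t=2 i2:st.MEM ; no-port MEM/MEM
t=3 i3+i4:ld.MEM+mulh.MUL ; 2-wide
t=4 i5+i6:and.ALU+and.ALU ; 2-wide
t=5 i7:add.ALU ; RAW r0
t=6 i8+i9:beq.BR+sub.ALU ; 2-wide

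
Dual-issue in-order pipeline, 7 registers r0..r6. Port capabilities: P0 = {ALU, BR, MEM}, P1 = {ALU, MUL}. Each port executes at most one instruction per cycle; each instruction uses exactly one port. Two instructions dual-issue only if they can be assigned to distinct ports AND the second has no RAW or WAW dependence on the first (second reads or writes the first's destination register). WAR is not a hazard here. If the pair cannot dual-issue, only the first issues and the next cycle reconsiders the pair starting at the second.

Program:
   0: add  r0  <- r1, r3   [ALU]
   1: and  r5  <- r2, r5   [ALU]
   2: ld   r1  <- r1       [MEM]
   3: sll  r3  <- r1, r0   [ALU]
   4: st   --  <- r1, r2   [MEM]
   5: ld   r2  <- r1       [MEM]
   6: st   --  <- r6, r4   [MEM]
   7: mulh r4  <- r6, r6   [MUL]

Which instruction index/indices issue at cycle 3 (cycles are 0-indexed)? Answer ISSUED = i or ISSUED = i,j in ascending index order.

  cy0 -> i0/i1 (add and) pair
  cy1 -> i2 (ld) RAW r1
  cy2 -> i3/i4 (sll st) pair
  cy3 -> i5 (ld) no-port MEM/MEM
  cy4 -> i6/i7 (st mulh) pair

ISSUED = 5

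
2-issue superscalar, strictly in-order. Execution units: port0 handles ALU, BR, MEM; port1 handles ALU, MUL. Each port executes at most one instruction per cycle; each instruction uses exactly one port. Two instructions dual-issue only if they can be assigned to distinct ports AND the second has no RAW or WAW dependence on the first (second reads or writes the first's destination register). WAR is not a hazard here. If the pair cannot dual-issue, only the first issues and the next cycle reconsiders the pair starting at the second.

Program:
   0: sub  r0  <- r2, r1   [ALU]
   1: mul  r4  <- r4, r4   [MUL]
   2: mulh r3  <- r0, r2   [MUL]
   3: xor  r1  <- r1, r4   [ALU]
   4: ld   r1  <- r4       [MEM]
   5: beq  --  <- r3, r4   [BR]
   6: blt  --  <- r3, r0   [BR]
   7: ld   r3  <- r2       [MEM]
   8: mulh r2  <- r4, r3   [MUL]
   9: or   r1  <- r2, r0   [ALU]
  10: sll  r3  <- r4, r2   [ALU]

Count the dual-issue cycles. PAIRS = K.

[0] i0+i1  sub+mul  -- dual
[1] i2+i3  mulh+xor  -- dual
[2] i4  ld  -- no-port MEM/BR
[3] i5  beq  -- no-port BR/BR
[4] i6  blt  -- no-port BR/MEM
[5] i7  ld  -- RAW r3
[6] i8  mulh  -- RAW r2
[7] i9+i10  or+sll  -- dual

PAIRS = 3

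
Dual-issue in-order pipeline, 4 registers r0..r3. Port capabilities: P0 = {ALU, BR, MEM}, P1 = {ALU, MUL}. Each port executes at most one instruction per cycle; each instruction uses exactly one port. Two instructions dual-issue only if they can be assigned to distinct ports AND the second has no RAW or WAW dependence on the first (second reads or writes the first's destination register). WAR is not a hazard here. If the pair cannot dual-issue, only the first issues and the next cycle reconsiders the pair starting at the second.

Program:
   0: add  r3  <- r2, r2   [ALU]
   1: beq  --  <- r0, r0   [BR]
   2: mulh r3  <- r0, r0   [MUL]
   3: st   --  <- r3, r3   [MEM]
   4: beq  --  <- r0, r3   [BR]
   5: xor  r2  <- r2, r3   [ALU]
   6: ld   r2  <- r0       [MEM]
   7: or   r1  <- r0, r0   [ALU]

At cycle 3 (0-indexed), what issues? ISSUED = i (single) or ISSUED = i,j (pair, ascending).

[0] i0&i1  add/beq  -- pair
[1] i2  mulh  -- RAW r3
[2] i3  st  -- no-port MEM/BR
[3] i4&i5  beq/xor  -- pair
[4] i6&i7  ld/or  -- pair

ISSUED = 4,5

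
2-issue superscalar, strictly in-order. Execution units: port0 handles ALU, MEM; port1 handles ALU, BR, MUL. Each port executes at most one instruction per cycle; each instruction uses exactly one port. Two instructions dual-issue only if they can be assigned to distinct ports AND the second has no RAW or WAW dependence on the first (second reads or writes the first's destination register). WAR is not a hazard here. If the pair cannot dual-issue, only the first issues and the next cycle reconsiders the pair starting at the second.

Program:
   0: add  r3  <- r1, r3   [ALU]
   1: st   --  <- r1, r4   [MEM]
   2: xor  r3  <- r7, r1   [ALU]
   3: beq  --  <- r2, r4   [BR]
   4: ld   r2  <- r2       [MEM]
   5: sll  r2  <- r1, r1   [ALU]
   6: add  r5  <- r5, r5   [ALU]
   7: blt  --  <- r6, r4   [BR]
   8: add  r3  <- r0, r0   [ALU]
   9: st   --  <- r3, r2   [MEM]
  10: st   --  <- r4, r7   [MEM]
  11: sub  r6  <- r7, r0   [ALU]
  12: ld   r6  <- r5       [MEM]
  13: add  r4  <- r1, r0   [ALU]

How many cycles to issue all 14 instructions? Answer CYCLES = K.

CYCLES = 8

c0: i0&i1 add/st  2-wide
c1: i2&i3 xor/beq  2-wide
c2: i4 ld  WAW r2
c3: i5&i6 sll/add  2-wide
c4: i7&i8 blt/add  2-wide
c5: i9 st  no-port MEM/MEM
c6: i10&i11 st/sub  2-wide
c7: i12&i13 ld/add  2-wide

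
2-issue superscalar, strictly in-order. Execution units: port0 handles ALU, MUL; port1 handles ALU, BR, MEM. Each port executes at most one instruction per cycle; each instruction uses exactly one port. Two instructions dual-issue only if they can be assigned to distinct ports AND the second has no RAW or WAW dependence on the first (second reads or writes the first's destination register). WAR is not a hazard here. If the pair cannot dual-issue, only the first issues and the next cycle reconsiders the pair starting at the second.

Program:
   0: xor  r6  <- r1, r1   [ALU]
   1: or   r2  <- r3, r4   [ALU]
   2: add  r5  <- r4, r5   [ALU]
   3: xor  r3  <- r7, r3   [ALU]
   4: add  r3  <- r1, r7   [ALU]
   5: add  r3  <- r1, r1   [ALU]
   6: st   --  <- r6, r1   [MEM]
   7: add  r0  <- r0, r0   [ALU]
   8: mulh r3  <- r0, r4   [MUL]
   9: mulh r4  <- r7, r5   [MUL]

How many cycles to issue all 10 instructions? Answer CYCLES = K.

CYCLES = 7

c0: i0/i1 xor.ALU/or.ALU  pair
c1: i2/i3 add.ALU/xor.ALU  pair
c2: i4 add.ALU  WAW r3
c3: i5/i6 add.ALU/st.MEM  pair
c4: i7 add.ALU  RAW r0
c5: i8 mulh.MUL  no-port MUL/MUL
c6: i9 mulh.MUL  tail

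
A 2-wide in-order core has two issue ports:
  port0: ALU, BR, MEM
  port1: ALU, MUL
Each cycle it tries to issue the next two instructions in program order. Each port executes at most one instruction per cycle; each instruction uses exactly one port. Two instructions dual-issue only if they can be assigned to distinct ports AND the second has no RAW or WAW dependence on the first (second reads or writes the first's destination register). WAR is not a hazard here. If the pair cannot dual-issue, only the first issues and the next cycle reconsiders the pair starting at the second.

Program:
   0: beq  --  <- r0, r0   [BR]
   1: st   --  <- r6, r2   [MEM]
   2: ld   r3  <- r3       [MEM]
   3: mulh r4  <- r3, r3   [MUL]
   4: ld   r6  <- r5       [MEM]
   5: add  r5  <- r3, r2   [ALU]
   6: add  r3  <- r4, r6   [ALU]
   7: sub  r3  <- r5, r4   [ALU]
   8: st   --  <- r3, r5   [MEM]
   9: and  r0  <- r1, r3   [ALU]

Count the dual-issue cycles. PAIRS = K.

0. beq @i0  | no-port BR/MEM
1. st @i1  | no-port MEM/MEM
2. ld @i2  | RAW r3
3. mulh;ld @i3/i4  | pair
4. add;add @i5/i6  | pair
5. sub @i7  | RAW r3
6. st;and @i8/i9  | pair

PAIRS = 3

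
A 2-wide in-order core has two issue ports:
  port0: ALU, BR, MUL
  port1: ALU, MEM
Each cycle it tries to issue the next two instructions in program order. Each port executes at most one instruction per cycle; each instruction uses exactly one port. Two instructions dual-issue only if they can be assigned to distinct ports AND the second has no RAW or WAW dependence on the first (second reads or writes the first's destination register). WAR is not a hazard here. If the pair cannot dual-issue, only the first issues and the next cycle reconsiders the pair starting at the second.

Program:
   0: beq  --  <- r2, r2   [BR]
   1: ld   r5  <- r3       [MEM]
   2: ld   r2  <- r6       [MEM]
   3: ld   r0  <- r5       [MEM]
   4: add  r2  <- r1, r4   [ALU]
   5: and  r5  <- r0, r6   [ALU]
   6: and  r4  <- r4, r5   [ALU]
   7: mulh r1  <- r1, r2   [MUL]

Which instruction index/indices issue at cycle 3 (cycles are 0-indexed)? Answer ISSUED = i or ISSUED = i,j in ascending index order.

0. beq/ld @i0+i1  | dual
1. ld @i2  | no-port MEM/MEM
2. ld/add @i3+i4  | dual
3. and @i5  | RAW r5
4. and/mulh @i6+i7  | dual

ISSUED = 5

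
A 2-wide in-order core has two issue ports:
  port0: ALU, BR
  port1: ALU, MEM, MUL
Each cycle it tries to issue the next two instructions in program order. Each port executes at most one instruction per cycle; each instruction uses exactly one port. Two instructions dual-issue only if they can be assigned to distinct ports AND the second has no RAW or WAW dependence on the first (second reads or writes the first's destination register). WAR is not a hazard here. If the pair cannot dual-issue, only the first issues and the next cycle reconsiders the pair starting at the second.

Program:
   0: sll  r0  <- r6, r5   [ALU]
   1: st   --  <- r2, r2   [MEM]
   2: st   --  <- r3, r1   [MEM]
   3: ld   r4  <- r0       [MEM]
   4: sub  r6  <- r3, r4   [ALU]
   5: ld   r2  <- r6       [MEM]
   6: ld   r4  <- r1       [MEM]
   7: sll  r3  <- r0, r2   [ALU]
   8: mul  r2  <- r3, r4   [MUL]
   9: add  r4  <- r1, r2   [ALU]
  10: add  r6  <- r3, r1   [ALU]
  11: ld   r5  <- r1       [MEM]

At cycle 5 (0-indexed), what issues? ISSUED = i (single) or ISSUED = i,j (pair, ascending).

t=0 i0+i1:sll.ALU;st.MEM ; pair
t=1 i2:st.MEM ; no-port MEM/MEM
t=2 i3:ld.MEM ; RAW r4
t=3 i4:sub.ALU ; RAW r6
t=4 i5:ld.MEM ; no-port MEM/MEM
t=5 i6+i7:ld.MEM;sll.ALU ; pair
t=6 i8:mul.MUL ; RAW r2
t=7 i9+i10:add.ALU;add.ALU ; pair
t=8 i11:ld.MEM ; tail

ISSUED = 6,7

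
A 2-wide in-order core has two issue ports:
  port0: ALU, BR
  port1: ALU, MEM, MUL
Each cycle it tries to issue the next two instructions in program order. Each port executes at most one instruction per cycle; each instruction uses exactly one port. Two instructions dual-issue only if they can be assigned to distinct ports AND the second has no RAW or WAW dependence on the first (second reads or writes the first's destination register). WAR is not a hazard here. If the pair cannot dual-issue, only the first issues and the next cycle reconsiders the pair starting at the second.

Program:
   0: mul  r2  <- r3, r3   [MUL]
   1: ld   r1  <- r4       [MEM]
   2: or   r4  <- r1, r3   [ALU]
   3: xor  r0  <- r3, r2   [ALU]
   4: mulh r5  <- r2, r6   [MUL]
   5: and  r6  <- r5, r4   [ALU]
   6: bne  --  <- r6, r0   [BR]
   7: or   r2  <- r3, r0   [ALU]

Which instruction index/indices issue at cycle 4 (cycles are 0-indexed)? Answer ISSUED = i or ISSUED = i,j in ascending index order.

  cy0 -> i0 (mul.MUL) no-port MUL/MEM
  cy1 -> i1 (ld.MEM) RAW r1
  cy2 -> i2,i3 (or.ALU/xor.ALU) dual
  cy3 -> i4 (mulh.MUL) RAW r5
  cy4 -> i5 (and.ALU) RAW r6
  cy5 -> i6,i7 (bne.BR/or.ALU) dual

ISSUED = 5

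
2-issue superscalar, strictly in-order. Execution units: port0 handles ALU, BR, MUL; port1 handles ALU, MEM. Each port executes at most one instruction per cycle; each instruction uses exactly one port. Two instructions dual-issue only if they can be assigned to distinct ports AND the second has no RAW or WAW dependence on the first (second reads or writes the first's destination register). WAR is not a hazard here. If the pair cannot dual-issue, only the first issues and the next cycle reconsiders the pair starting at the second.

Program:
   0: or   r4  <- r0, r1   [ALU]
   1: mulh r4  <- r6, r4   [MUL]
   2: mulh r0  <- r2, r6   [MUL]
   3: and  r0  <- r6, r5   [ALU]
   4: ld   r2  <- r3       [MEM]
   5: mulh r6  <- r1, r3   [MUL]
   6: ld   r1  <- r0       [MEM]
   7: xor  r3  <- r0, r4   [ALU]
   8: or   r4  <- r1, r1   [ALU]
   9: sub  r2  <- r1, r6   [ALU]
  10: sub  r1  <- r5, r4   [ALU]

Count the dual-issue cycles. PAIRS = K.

PAIRS = 4

t=0 i0:or.ALU ; RAW+WAW r4
t=1 i1:mulh.MUL ; no-port MUL/MUL
t=2 i2:mulh.MUL ; WAW r0
t=3 i3/i4:and.ALU ld.MEM ; 2-wide
t=4 i5/i6:mulh.MUL ld.MEM ; 2-wide
t=5 i7/i8:xor.ALU or.ALU ; 2-wide
t=6 i9/i10:sub.ALU sub.ALU ; 2-wide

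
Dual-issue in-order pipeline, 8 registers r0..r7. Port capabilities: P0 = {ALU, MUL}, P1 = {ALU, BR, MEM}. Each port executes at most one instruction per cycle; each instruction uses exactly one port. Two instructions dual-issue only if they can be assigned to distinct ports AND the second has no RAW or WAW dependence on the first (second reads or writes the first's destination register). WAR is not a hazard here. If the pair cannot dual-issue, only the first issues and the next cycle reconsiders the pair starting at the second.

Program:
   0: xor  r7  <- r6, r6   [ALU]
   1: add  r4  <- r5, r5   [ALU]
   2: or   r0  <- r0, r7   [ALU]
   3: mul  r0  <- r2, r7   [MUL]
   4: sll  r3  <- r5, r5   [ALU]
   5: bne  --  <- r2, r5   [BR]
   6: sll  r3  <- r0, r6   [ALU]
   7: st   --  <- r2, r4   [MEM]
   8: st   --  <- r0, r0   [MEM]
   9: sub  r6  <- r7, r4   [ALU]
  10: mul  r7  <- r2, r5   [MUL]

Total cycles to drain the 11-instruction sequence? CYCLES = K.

CYCLES = 7

c0: i0,i1 xor.ALU add.ALU  pair
c1: i2 or.ALU  WAW r0
c2: i3,i4 mul.MUL sll.ALU  pair
c3: i5,i6 bne.BR sll.ALU  pair
c4: i7 st.MEM  no-port MEM/MEM
c5: i8,i9 st.MEM sub.ALU  pair
c6: i10 mul.MUL  tail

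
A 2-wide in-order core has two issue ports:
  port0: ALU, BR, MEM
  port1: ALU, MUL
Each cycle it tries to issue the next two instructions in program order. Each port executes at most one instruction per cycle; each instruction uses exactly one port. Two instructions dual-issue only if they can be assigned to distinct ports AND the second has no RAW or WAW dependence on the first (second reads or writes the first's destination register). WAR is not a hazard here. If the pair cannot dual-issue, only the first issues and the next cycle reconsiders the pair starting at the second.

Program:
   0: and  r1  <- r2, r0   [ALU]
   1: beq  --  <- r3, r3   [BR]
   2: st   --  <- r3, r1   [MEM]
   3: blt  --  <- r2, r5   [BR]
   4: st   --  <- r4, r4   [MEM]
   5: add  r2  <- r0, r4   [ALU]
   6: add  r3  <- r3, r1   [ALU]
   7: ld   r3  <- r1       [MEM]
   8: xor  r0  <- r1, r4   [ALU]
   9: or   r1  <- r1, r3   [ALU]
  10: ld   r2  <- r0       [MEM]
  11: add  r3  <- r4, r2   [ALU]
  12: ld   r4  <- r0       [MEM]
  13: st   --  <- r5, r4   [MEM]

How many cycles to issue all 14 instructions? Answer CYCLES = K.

c0: i0+i1 and;beq  2-wide
c1: i2 st  no-port MEM/BR
c2: i3 blt  no-port BR/MEM
c3: i4+i5 st;add  2-wide
c4: i6 add  WAW r3
c5: i7+i8 ld;xor  2-wide
c6: i9+i10 or;ld  2-wide
c7: i11+i12 add;ld  2-wide
c8: i13 st  tail

CYCLES = 9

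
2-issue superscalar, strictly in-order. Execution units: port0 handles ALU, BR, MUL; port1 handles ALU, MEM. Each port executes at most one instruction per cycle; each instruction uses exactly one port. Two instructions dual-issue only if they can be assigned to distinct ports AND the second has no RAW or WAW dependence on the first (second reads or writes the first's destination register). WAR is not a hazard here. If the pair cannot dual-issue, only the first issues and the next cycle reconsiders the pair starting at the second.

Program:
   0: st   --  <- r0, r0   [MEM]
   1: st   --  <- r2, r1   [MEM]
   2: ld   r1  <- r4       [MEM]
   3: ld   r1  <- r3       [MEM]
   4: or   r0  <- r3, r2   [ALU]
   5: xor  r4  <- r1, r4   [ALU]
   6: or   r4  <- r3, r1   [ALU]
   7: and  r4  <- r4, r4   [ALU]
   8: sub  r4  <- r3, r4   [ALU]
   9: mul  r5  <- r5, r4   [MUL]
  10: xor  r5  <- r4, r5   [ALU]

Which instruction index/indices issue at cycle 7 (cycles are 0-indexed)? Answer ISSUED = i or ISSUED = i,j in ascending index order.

ISSUED = 8

[0] i0  st  -- no-port MEM/MEM
[1] i1  st  -- no-port MEM/MEM
[2] i2  ld  -- no-port MEM/MEM
[3] i3&i4  ld;or  -- dual
[4] i5  xor  -- WAW r4
[5] i6  or  -- RAW+WAW r4
[6] i7  and  -- RAW+WAW r4
[7] i8  sub  -- RAW r4
[8] i9  mul  -- RAW+WAW r5
[9] i10  xor  -- tail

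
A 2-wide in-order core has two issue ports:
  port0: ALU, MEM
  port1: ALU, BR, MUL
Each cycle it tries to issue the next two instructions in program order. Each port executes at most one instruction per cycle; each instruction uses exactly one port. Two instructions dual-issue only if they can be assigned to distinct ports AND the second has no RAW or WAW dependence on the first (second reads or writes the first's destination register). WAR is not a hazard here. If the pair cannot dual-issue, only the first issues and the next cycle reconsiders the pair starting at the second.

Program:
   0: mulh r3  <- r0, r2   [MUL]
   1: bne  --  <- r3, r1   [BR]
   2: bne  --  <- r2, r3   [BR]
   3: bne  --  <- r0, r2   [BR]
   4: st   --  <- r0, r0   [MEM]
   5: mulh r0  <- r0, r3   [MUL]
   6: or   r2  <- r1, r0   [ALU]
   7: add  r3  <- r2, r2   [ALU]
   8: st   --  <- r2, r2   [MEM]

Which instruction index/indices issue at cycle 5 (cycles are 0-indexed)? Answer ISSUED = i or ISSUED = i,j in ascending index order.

ISSUED = 6

t=0 i0:mulh.MUL ; no-port MUL/BR
t=1 i1:bne.BR ; no-port BR/BR
t=2 i2:bne.BR ; no-port BR/BR
t=3 i3/i4:bne.BR+st.MEM ; dual
t=4 i5:mulh.MUL ; RAW r0
t=5 i6:or.ALU ; RAW r2
t=6 i7/i8:add.ALU+st.MEM ; dual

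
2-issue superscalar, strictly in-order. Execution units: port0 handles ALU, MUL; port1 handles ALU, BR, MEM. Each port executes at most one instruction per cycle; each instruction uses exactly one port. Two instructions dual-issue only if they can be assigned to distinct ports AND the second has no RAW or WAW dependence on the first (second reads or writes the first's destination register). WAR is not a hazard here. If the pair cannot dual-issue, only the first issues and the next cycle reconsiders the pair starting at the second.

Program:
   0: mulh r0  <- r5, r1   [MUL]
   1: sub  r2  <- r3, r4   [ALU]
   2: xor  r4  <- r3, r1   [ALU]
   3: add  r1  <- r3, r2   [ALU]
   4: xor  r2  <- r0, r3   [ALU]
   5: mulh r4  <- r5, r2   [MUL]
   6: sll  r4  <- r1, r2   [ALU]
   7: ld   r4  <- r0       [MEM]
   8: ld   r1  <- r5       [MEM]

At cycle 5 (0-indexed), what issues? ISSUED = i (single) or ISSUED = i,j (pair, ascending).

ISSUED = 7

  cy0 -> i0/i1 (mulh.MUL;sub.ALU) dual
  cy1 -> i2/i3 (xor.ALU;add.ALU) dual
  cy2 -> i4 (xor.ALU) RAW r2
  cy3 -> i5 (mulh.MUL) WAW r4
  cy4 -> i6 (sll.ALU) WAW r4
  cy5 -> i7 (ld.MEM) no-port MEM/MEM
  cy6 -> i8 (ld.MEM) tail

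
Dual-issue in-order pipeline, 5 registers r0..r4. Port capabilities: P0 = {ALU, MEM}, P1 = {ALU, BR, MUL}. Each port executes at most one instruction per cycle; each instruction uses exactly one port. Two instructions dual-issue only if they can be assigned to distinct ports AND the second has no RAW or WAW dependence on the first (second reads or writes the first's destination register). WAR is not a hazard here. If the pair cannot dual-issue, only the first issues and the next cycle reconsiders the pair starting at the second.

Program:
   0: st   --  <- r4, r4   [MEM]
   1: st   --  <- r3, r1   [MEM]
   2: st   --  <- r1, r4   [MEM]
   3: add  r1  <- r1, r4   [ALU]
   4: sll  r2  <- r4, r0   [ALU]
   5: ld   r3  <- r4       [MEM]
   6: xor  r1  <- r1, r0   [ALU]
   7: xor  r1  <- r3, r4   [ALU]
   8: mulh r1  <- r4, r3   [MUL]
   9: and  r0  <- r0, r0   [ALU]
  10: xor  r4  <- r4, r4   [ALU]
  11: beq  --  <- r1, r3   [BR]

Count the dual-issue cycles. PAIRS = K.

PAIRS = 4

0. st.MEM @i0  | no-port MEM/MEM
1. st.MEM @i1  | no-port MEM/MEM
2. st.MEM/add.ALU @i2,i3  | dual
3. sll.ALU/ld.MEM @i4,i5  | dual
4. xor.ALU @i6  | WAW r1
5. xor.ALU @i7  | WAW r1
6. mulh.MUL/and.ALU @i8,i9  | dual
7. xor.ALU/beq.BR @i10,i11  | dual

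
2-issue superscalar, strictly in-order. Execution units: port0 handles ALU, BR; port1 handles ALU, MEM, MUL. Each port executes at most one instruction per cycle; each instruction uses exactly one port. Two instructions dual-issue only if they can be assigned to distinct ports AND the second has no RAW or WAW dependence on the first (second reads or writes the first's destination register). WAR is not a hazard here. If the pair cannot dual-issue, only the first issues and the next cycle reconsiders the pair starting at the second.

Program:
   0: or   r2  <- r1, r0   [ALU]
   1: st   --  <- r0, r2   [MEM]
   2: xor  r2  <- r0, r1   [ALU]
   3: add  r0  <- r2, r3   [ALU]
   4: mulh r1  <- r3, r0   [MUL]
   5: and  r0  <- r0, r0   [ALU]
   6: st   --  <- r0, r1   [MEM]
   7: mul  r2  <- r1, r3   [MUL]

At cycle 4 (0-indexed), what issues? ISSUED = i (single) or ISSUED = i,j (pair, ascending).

ISSUED = 6

t=0 i0:or ; RAW r2
t=1 i1&i2:st/xor ; dual
t=2 i3:add ; RAW r0
t=3 i4&i5:mulh/and ; dual
t=4 i6:st ; no-port MEM/MUL
t=5 i7:mul ; tail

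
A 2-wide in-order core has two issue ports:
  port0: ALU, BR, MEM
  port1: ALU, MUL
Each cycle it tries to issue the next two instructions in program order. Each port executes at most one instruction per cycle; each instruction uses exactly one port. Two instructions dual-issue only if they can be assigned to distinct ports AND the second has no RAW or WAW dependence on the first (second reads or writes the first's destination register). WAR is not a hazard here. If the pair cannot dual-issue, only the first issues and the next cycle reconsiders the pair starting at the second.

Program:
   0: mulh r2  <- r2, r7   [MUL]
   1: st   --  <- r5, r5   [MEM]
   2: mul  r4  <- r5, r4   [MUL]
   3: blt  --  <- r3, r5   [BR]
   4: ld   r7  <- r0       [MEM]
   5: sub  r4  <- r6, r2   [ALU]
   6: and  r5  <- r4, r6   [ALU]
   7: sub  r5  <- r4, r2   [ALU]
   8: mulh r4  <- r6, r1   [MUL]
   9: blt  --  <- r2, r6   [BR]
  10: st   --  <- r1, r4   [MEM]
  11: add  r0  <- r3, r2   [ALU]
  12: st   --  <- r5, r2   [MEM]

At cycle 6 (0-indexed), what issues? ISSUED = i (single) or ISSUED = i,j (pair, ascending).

0. mulh.MUL st.MEM @i0/i1  | pair
1. mul.MUL blt.BR @i2/i3  | pair
2. ld.MEM sub.ALU @i4/i5  | pair
3. and.ALU @i6  | WAW r5
4. sub.ALU mulh.MUL @i7/i8  | pair
5. blt.BR @i9  | no-port BR/MEM
6. st.MEM add.ALU @i10/i11  | pair
7. st.MEM @i12  | tail

ISSUED = 10,11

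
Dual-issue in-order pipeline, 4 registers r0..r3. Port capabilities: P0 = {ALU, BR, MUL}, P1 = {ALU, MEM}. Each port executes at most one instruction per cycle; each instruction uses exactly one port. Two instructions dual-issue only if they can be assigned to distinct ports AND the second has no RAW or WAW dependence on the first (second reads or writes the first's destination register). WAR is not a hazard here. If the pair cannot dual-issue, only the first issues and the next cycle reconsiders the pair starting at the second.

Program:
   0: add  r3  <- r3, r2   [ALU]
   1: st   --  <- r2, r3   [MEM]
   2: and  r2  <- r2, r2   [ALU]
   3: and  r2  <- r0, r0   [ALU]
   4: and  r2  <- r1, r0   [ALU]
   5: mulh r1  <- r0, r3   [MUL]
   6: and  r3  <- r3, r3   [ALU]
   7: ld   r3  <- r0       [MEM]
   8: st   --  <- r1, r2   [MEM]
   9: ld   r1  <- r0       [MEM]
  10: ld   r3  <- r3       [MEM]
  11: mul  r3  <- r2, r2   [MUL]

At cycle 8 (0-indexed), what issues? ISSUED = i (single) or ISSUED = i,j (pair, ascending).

[0] i0  add.ALU  -- RAW r3
[1] i1+i2  st.MEM+and.ALU  -- 2-wide
[2] i3  and.ALU  -- WAW r2
[3] i4+i5  and.ALU+mulh.MUL  -- 2-wide
[4] i6  and.ALU  -- WAW r3
[5] i7  ld.MEM  -- no-port MEM/MEM
[6] i8  st.MEM  -- no-port MEM/MEM
[7] i9  ld.MEM  -- no-port MEM/MEM
[8] i10  ld.MEM  -- WAW r3
[9] i11  mul.MUL  -- tail

ISSUED = 10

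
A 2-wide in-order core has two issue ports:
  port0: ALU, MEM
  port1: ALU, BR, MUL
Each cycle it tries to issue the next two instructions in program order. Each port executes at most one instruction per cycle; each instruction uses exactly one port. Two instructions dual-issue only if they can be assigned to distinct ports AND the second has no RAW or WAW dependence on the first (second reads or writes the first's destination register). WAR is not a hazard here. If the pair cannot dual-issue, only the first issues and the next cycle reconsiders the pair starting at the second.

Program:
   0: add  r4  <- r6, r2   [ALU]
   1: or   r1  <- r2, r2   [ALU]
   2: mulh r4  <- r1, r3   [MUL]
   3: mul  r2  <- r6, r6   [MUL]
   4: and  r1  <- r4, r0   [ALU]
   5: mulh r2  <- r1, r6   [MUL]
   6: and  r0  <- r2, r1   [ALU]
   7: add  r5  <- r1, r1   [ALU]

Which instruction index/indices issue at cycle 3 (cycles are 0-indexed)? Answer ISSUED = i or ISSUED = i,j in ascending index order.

ISSUED = 5

c0: i0,i1 add.ALU+or.ALU  pair
c1: i2 mulh.MUL  no-port MUL/MUL
c2: i3,i4 mul.MUL+and.ALU  pair
c3: i5 mulh.MUL  RAW r2
c4: i6,i7 and.ALU+add.ALU  pair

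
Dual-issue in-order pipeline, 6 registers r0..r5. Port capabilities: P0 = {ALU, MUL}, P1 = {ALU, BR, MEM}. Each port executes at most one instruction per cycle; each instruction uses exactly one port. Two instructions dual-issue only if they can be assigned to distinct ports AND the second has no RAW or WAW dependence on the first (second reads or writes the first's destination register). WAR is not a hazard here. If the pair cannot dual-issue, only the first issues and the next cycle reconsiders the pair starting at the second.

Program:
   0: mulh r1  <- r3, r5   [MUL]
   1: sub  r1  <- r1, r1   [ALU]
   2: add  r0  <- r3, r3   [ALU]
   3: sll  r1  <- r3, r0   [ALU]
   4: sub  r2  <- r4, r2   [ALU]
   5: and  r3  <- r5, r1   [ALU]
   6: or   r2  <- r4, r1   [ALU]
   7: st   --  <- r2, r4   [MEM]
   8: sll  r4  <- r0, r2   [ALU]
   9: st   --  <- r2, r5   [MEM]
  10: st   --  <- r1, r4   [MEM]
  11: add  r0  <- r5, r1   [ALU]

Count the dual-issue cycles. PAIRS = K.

PAIRS = 5

c0: i0 mulh  RAW+WAW r1
c1: i1&i2 sub;add  dual
c2: i3&i4 sll;sub  dual
c3: i5&i6 and;or  dual
c4: i7&i8 st;sll  dual
c5: i9 st  no-port MEM/MEM
c6: i10&i11 st;add  dual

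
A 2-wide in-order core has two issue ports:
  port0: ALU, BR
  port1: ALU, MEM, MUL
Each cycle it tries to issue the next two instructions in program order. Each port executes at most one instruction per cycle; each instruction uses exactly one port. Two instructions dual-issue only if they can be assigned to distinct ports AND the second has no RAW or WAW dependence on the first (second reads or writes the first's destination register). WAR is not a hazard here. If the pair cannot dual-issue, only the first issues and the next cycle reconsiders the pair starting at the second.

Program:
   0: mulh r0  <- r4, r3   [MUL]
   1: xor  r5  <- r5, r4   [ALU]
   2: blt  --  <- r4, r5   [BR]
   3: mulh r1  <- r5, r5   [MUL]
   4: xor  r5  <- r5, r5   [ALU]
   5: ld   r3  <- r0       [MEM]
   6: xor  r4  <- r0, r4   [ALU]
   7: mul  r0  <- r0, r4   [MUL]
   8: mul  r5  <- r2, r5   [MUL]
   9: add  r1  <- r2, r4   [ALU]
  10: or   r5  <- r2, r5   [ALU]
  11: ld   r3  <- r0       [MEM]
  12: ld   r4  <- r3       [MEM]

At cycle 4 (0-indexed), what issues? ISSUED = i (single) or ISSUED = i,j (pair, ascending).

ISSUED = 7

#0 head=0: mulh.MUL+xor.ALU i0/i1 pair
#1 head=2: blt.BR+mulh.MUL i2/i3 pair
#2 head=4: xor.ALU+ld.MEM i4/i5 pair
#3 head=6: xor.ALU i6 RAW r4
#4 head=7: mul.MUL i7 no-port MUL/MUL
#5 head=8: mul.MUL+add.ALU i8/i9 pair
#6 head=10: or.ALU+ld.MEM i10/i11 pair
#7 head=12: ld.MEM i12 tail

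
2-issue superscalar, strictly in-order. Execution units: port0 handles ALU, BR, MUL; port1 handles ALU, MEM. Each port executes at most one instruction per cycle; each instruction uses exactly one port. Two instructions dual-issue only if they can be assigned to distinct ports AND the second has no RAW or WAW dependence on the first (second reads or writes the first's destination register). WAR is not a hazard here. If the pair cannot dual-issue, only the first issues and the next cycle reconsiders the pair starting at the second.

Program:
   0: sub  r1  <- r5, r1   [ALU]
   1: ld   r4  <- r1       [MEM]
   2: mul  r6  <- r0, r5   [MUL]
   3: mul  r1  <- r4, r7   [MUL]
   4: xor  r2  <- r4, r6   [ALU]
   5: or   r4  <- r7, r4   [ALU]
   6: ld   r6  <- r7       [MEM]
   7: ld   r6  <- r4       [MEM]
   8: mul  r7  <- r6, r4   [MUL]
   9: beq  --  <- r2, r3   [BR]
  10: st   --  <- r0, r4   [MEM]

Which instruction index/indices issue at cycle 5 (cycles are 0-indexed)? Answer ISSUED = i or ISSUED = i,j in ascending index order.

ISSUED = 8

t=0 i0:sub.ALU ; RAW r1
t=1 i1+i2:ld.MEM;mul.MUL ; pair
t=2 i3+i4:mul.MUL;xor.ALU ; pair
t=3 i5+i6:or.ALU;ld.MEM ; pair
t=4 i7:ld.MEM ; RAW r6
t=5 i8:mul.MUL ; no-port MUL/BR
t=6 i9+i10:beq.BR;st.MEM ; pair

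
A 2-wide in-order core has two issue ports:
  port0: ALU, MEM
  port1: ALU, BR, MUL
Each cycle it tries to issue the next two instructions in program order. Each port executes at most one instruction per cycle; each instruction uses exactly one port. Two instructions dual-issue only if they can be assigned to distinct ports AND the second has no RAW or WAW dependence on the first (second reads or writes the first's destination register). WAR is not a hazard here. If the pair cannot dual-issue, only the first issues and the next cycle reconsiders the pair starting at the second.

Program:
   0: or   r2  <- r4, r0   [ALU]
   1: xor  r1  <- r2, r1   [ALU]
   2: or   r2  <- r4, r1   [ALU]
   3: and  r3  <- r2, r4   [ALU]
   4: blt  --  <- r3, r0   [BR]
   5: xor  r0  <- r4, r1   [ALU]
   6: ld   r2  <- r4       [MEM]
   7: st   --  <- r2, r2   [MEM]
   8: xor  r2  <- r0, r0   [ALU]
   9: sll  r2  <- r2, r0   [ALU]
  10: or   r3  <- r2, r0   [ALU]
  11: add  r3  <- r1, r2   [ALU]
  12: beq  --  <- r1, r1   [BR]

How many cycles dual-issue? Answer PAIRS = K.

PAIRS = 3

#0 head=0: or.ALU i0 RAW r2
#1 head=1: xor.ALU i1 RAW r1
#2 head=2: or.ALU i2 RAW r2
#3 head=3: and.ALU i3 RAW r3
#4 head=4: blt.BR+xor.ALU i4/i5 pair
#5 head=6: ld.MEM i6 no-port MEM/MEM
#6 head=7: st.MEM+xor.ALU i7/i8 pair
#7 head=9: sll.ALU i9 RAW r2
#8 head=10: or.ALU i10 WAW r3
#9 head=11: add.ALU+beq.BR i11/i12 pair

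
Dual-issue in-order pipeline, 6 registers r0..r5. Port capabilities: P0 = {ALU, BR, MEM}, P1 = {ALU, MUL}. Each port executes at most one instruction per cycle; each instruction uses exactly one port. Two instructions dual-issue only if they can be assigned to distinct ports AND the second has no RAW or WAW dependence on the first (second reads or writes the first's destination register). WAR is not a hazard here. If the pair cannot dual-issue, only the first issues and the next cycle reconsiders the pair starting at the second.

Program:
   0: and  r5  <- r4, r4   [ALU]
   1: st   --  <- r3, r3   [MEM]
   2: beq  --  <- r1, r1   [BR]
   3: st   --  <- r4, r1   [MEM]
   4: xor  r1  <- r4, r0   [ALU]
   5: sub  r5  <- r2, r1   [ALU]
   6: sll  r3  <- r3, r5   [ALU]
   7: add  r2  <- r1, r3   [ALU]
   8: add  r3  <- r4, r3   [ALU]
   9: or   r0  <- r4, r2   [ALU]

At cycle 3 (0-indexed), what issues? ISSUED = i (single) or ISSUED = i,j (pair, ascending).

  cy0 -> i0/i1 (and.ALU;st.MEM) pair
  cy1 -> i2 (beq.BR) no-port BR/MEM
  cy2 -> i3/i4 (st.MEM;xor.ALU) pair
  cy3 -> i5 (sub.ALU) RAW r5
  cy4 -> i6 (sll.ALU) RAW r3
  cy5 -> i7/i8 (add.ALU;add.ALU) pair
  cy6 -> i9 (or.ALU) tail

ISSUED = 5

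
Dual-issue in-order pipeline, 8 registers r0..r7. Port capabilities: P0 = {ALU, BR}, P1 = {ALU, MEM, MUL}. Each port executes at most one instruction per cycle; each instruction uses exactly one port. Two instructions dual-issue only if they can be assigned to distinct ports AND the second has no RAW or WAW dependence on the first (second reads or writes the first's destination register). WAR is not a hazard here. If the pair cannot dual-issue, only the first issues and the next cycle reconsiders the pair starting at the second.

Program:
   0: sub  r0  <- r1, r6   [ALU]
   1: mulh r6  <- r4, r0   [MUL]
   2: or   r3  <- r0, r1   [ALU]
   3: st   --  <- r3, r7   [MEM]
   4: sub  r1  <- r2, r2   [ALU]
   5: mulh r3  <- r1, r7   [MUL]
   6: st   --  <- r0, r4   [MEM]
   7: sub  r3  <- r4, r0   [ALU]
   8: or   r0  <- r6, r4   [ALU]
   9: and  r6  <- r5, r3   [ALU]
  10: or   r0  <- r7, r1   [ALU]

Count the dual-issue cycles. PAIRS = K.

#0 head=0: sub.ALU i0 RAW r0
#1 head=1: mulh.MUL;or.ALU i1/i2 dual
#2 head=3: st.MEM;sub.ALU i3/i4 dual
#3 head=5: mulh.MUL i5 no-port MUL/MEM
#4 head=6: st.MEM;sub.ALU i6/i7 dual
#5 head=8: or.ALU;and.ALU i8/i9 dual
#6 head=10: or.ALU i10 tail

PAIRS = 4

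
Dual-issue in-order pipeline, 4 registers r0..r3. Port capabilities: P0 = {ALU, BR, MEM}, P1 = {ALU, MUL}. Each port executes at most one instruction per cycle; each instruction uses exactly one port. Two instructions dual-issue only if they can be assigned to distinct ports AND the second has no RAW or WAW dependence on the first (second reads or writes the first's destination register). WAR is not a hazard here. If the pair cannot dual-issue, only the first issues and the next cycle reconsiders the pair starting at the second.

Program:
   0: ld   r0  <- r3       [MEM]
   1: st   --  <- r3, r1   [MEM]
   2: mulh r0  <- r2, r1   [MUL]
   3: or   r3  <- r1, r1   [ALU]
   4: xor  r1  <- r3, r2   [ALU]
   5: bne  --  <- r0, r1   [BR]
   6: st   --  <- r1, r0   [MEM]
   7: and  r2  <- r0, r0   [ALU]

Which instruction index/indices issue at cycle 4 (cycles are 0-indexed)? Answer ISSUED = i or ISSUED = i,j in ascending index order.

ISSUED = 5

[0] i0  ld  -- no-port MEM/MEM
[1] i1,i2  st/mulh  -- dual
[2] i3  or  -- RAW r3
[3] i4  xor  -- RAW r1
[4] i5  bne  -- no-port BR/MEM
[5] i6,i7  st/and  -- dual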